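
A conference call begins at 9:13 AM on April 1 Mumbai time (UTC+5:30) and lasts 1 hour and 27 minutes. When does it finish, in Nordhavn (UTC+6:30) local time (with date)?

Convert start to UTC: 9:13 AM − 5:30 = 3:43 AM UTC on Apr 1.
Add 1 hour 27 minutes duration → 5:10 AM UTC.
Nordhavn is UTC+6:30, so local end time = 5:10 AM + 6:30 = 11:40 AM on Apr 1.

11:40 AM on April 1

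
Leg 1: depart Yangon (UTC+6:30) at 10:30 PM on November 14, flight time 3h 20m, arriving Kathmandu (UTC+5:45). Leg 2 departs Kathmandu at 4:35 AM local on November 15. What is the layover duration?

3 hours 30 minutes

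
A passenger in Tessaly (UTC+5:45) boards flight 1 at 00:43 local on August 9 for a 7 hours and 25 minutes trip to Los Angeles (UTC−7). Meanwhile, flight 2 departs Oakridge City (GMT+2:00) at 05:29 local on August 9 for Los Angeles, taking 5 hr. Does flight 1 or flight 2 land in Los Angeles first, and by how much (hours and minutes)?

the first, by 6 hours 6 minutes

Flight 1 in UTC: 00:43 − 5:45 = 18:58 on Aug 8.
+7 hours and 25 minutes → arrive 02:23 UTC on Aug 9.
Flight 2 in UTC: 05:29 − 2:00 = 03:29 on Aug 9.
+5 hours → arrive 08:29 UTC on Aug 9.
Flight 1 lands earlier by 6 hours 6 minutes.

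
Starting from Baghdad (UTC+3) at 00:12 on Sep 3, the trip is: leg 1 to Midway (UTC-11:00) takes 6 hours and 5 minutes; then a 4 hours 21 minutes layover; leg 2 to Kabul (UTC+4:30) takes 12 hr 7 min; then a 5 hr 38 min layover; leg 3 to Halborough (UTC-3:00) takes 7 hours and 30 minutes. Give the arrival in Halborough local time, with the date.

05:53 on Sep 4

Convert departure to UTC: 00:12 − 3:00 = 21:12 UTC on Sep 2.
Add 6 hours and 5 minutes leg 1 → 03:17 UTC (Sep 3).
Add 4 hours and 21 minutes layover in Midway → 07:38 UTC.
Add 12 hours and 7 minutes leg 2 → 19:45 UTC.
Add 5 hours 38 minutes layover in Kabul → 01:23 UTC (Sep 4).
Add 7 hours 30 minutes leg 3 → 08:53 UTC.
Halborough is UTC−3:00, so local arrival = 08:53 − 3:00 = 05:53 on Sep 4.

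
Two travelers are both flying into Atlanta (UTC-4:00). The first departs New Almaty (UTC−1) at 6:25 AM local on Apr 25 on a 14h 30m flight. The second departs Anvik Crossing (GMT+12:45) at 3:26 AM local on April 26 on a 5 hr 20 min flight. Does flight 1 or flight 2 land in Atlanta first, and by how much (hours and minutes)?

the second, by 1 hour 54 minutes

Flight 1 in UTC: 6:25 AM + 1:00 = 7:25 AM on Apr 25.
+14 hours 30 minutes → arrive 9:55 PM UTC on Apr 25.
Flight 2 in UTC: 3:26 AM − 12:45 = 2:41 PM on Apr 25.
+5 hours and 20 minutes → arrive 8:01 PM UTC on Apr 25.
Flight 2 lands earlier by 1 hour 54 minutes.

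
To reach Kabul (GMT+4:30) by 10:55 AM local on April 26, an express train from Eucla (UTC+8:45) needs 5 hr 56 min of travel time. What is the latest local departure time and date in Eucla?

Target arrival in UTC: 10:55 AM − 4:30 = 6:25 AM on Apr 26.
Subtract 5 hours and 56 minutes → departure 12:29 AM UTC on Apr 26.
Eucla is UTC+8:45: 12:29 AM + 8:45 = 9:14 AM on Apr 26.

9:14 AM on April 26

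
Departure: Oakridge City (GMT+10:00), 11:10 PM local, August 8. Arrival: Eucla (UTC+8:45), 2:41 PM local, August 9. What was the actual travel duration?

16 hours 46 minutes

Eucla is 1:15 behind Oakridge City.
Clock-face elapsed time (ignoring zones) is 15 hours 31 minutes.
Actual elapsed = 15 hours 31 minutes + 1:15 = 16 hours 46 minutes.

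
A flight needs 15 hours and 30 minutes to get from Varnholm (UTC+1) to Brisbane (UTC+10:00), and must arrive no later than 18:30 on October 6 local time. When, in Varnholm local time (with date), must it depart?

18:00 on October 5

Target arrival in UTC: 18:30 − 10:00 = 08:30 on Oct 6.
Subtract 15 hours and 30 minutes → departure 17:00 UTC on Oct 5.
Varnholm is UTC+1:00: 17:00 + 1:00 = 18:00 on Oct 5.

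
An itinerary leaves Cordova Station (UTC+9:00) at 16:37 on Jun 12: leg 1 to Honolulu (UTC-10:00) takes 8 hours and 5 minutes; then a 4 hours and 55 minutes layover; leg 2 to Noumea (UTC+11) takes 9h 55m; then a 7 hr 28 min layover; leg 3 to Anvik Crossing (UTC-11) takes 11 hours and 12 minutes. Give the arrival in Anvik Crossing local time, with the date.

14:12 on June 13

Convert departure to UTC: 16:37 − 9:00 = 07:37 UTC on Jun 12.
Add 8 hours and 5 minutes leg 1 → 15:42 UTC.
Add 4 hours 55 minutes layover in Honolulu → 20:37 UTC.
Add 9 hours 55 minutes leg 2 → 06:32 UTC (Jun 13).
Add 7 hours 28 minutes layover in Noumea → 14:00 UTC.
Add 11 hours 12 minutes leg 3 → 01:12 UTC (Jun 14).
Anvik Crossing is UTC−11:00, so local arrival = 01:12 − 11:00 = 14:12 on Jun 13.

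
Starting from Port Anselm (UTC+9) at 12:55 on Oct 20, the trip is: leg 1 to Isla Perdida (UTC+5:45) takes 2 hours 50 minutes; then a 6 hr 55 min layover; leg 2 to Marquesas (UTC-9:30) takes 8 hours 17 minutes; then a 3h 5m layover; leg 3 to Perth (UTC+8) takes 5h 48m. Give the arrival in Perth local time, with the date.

Convert departure to UTC: 12:55 − 9:00 = 03:55 UTC on Oct 20.
Add 2 hours and 50 minutes leg 1 → 06:45 UTC.
Add 6 hours and 55 minutes layover in Isla Perdida → 13:40 UTC.
Add 8 hours 17 minutes leg 2 → 21:57 UTC.
Add 3 hours and 5 minutes layover in Marquesas → 01:02 UTC (Oct 21).
Add 5 hours and 48 minutes leg 3 → 06:50 UTC.
Perth is UTC+8:00, so local arrival = 06:50 + 8:00 = 14:50 on Oct 21.

14:50 on Oct 21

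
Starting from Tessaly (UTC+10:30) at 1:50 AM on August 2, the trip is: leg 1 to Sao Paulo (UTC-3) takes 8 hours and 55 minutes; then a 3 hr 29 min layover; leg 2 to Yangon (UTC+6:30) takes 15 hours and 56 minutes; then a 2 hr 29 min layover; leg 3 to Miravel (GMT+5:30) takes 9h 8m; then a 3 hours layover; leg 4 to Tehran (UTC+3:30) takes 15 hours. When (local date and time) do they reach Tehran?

4:47 AM on Aug 4

Convert departure to UTC: 1:50 AM − 10:30 = 3:20 PM UTC on Aug 1.
Add 8 hours 55 minutes leg 1 → 12:15 AM UTC (Aug 2).
Add 3 hours and 29 minutes layover in Sao Paulo → 3:44 AM UTC.
Add 15 hours 56 minutes leg 2 → 7:40 PM UTC.
Add 2 hours and 29 minutes layover in Yangon → 10:09 PM UTC.
Add 9 hours 8 minutes leg 3 → 7:17 AM UTC (Aug 3).
Add 3 hours layover in Miravel → 10:17 AM UTC.
Add 15 hours leg 4 → 1:17 AM UTC (Aug 4).
Tehran is UTC+3:30, so local arrival = 1:17 AM + 3:30 = 4:47 AM on Aug 4.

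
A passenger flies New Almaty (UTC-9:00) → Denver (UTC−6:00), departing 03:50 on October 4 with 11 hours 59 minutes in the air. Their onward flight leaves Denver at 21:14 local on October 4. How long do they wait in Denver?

Convert departure to UTC: 03:50 + 9:00 = 12:50 UTC on Oct 4.
Add 11 hours and 59 minutes flight time → 00:49 UTC (Oct 5).
Denver is UTC−6:00, so local arrival = 00:49 − 6:00 = 18:49 on Oct 4.
Layover = 21:14 − 18:49 = 2 hours 25 minutes.

2 hours 25 minutes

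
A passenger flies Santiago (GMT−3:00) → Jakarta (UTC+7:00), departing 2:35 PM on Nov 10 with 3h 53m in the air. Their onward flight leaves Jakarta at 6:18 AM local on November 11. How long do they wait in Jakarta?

Convert departure to UTC: 2:35 PM + 3:00 = 5:35 PM UTC on Nov 10.
Add 3 hours 53 minutes flight time → 9:28 PM UTC.
Jakarta is UTC+7:00, so local arrival = 9:28 PM + 7:00 = 4:28 AM on Nov 11.
Layover = 6:18 AM − 4:28 AM = 1 hour 50 minutes.

1 hour 50 minutes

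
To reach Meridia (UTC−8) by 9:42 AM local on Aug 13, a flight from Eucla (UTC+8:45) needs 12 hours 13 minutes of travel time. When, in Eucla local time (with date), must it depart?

Target arrival in UTC: 9:42 AM + 8:00 = 5:42 PM on Aug 13.
Subtract 12 hours 13 minutes → departure 5:29 AM UTC on Aug 13.
Eucla is UTC+8:45: 5:29 AM + 8:45 = 2:14 PM on Aug 13.

2:14 PM on August 13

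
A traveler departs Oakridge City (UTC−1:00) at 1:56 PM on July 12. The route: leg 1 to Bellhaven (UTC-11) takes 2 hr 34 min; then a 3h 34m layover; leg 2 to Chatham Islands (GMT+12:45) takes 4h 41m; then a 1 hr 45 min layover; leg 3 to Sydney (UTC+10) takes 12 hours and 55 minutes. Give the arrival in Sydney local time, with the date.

2:25 AM on July 14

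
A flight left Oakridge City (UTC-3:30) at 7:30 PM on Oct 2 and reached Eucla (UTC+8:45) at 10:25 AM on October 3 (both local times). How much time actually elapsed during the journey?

Departure in UTC: 7:30 PM + 3:30 = 11:00 PM on Oct 2.
Arrival in UTC: 10:25 AM − 8:45 = 1:40 AM on Oct 3.
Elapsed = 1:40 AM − 11:00 PM (+1 day) = 2 hours 40 minutes.

2 hours 40 minutes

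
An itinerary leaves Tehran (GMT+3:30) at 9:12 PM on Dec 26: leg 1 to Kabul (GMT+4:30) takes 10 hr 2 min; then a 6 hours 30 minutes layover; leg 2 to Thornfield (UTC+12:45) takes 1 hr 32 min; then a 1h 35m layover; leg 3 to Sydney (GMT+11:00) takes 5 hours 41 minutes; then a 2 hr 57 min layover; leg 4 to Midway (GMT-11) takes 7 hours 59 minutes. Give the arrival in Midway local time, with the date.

Convert departure to UTC: 9:12 PM − 3:30 = 5:42 PM UTC on Dec 26.
Add 10 hours 2 minutes leg 1 → 3:44 AM UTC (Dec 27).
Add 6 hours 30 minutes layover in Kabul → 10:14 AM UTC.
Add 1 hour 32 minutes leg 2 → 11:46 AM UTC.
Add 1 hour 35 minutes layover in Thornfield → 1:21 PM UTC.
Add 5 hours and 41 minutes leg 3 → 7:02 PM UTC.
Add 2 hours 57 minutes layover in Sydney → 9:59 PM UTC.
Add 7 hours 59 minutes leg 4 → 5:58 AM UTC (Dec 28).
Midway is UTC−11:00, so local arrival = 5:58 AM − 11:00 = 6:58 PM on Dec 27.

6:58 PM on December 27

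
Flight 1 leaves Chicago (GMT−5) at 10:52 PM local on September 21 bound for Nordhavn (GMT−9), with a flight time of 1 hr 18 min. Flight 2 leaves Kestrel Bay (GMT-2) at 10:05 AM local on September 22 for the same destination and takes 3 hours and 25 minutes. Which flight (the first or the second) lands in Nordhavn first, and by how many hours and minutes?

the first, by 10 hours 20 minutes

Flight 1 in UTC: 10:52 PM + 5:00 = 3:52 AM on Sep 22.
+1 hour 18 minutes → arrive 5:10 AM UTC on Sep 22.
Flight 2 in UTC: 10:05 AM + 2:00 = 12:05 PM on Sep 22.
+3 hours and 25 minutes → arrive 3:30 PM UTC on Sep 22.
Flight 1 lands earlier by 10 hours 20 minutes.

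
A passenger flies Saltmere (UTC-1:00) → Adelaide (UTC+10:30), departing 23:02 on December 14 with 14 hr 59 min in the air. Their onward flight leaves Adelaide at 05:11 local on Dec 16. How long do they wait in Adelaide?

3 hours 40 minutes

Convert departure to UTC: 23:02 + 1:00 = 00:02 UTC on Dec 15.
Add 14 hours and 59 minutes flight time → 15:01 UTC.
Adelaide is UTC+10:30, so local arrival = 15:01 + 10:30 = 01:31 on Dec 16.
Layover = 05:11 − 01:31 = 3 hours 40 minutes.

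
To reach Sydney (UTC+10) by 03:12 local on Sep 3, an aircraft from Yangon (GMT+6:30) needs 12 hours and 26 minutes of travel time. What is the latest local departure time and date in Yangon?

Target arrival in UTC: 03:12 − 10:00 = 17:12 on Sep 2.
Subtract 12 hours and 26 minutes → departure 04:46 UTC on Sep 2.
Yangon is UTC+6:30: 04:46 + 6:30 = 11:16 on Sep 2.

11:16 on September 2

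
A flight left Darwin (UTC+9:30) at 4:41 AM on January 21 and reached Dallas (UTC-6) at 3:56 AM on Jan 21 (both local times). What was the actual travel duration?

14 hours 45 minutes

Departure in UTC: 4:41 AM − 9:30 = 7:11 PM on Jan 20.
Arrival in UTC: 3:56 AM + 6:00 = 9:56 AM on Jan 21.
Elapsed = 9:56 AM − 7:11 PM (+1 day) = 14 hours 45 minutes.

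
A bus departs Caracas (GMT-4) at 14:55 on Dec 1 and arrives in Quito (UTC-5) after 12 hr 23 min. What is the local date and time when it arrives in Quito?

Quito is 1:00 behind Caracas.
After 12 hours and 23 minutes it is 03:18 (Dec 2) in Caracas.
Shift by the zone difference: 03:18 − 1:00 = 02:18 on Dec 2 in Quito.

02:18 on Dec 2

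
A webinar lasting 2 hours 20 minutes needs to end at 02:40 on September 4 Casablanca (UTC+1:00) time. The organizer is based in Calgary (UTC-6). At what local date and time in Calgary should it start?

17:20 on Sep 3

Target end time in UTC: 02:40 − 1:00 = 01:40 on Sep 4.
Subtract 2 hours and 20 minutes → start 23:20 UTC on Sep 3.
Calgary is UTC−6:00: 23:20 − 6:00 = 17:20 on Sep 3.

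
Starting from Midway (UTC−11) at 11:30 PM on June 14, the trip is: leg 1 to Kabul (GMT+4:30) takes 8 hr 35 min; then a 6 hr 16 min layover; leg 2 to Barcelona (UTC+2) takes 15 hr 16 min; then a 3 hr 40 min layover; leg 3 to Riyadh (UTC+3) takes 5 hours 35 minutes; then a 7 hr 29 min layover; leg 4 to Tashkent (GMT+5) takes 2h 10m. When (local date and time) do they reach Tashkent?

4:31 PM on Jun 17

Convert departure to UTC: 11:30 PM + 11:00 = 10:30 AM UTC on Jun 15.
Add 8 hours 35 minutes leg 1 → 7:05 PM UTC.
Add 6 hours 16 minutes layover in Kabul → 1:21 AM UTC (Jun 16).
Add 15 hours and 16 minutes leg 2 → 4:37 PM UTC.
Add 3 hours and 40 minutes layover in Barcelona → 8:17 PM UTC.
Add 5 hours 35 minutes leg 3 → 1:52 AM UTC (Jun 17).
Add 7 hours and 29 minutes layover in Riyadh → 9:21 AM UTC.
Add 2 hours and 10 minutes leg 4 → 11:31 AM UTC.
Tashkent is UTC+5:00, so local arrival = 11:31 AM + 5:00 = 4:31 PM on Jun 17.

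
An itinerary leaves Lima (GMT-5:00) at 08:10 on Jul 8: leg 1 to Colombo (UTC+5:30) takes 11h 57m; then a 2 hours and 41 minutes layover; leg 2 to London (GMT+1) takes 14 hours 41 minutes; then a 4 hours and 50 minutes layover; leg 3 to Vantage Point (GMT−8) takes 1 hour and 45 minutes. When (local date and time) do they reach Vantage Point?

Convert departure to UTC: 08:10 + 5:00 = 13:10 UTC on Jul 8.
Add 11 hours 57 minutes leg 1 → 01:07 UTC (Jul 9).
Add 2 hours and 41 minutes layover in Colombo → 03:48 UTC.
Add 14 hours and 41 minutes leg 2 → 18:29 UTC.
Add 4 hours and 50 minutes layover in London → 23:19 UTC.
Add 1 hour 45 minutes leg 3 → 01:04 UTC (Jul 10).
Vantage Point is UTC−8:00, so local arrival = 01:04 − 8:00 = 17:04 on Jul 9.

17:04 on July 9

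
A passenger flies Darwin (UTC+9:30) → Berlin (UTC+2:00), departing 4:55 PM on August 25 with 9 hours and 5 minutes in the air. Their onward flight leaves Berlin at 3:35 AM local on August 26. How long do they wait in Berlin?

Convert departure to UTC: 4:55 PM − 9:30 = 7:25 AM UTC on Aug 25.
Add 9 hours 5 minutes flight time → 4:30 PM UTC.
Berlin is UTC+2:00, so local arrival = 4:30 PM + 2:00 = 6:30 PM on Aug 25.
Layover = 3:35 AM − 6:30 PM (+1 day) = 9 hours 5 minutes.

9 hours 5 minutes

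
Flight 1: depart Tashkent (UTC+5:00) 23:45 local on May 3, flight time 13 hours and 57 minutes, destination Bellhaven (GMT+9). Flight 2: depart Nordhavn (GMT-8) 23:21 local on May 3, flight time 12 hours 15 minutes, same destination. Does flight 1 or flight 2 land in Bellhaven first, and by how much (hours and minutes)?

Flight 1 in UTC: 23:45 − 5:00 = 18:45 on May 3.
+13 hours 57 minutes → arrive 08:42 UTC on May 4.
Flight 2 in UTC: 23:21 + 8:00 = 07:21 on May 4.
+12 hours and 15 minutes → arrive 19:36 UTC on May 4.
Flight 1 lands earlier by 10 hours 54 minutes.

the first, by 10 hours 54 minutes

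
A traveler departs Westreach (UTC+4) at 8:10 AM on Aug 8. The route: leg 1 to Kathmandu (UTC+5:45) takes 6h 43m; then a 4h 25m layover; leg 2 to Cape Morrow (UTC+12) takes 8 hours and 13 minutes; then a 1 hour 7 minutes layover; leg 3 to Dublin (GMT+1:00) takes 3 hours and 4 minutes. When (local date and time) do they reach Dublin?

Convert departure to UTC: 8:10 AM − 4:00 = 4:10 AM UTC on Aug 8.
Add 6 hours and 43 minutes leg 1 → 10:53 AM UTC.
Add 4 hours and 25 minutes layover in Kathmandu → 3:18 PM UTC.
Add 8 hours and 13 minutes leg 2 → 11:31 PM UTC.
Add 1 hour 7 minutes layover in Cape Morrow → 12:38 AM UTC (Aug 9).
Add 3 hours and 4 minutes leg 3 → 3:42 AM UTC.
Dublin is UTC+1:00, so local arrival = 3:42 AM + 1:00 = 4:42 AM on Aug 9.

4:42 AM on August 9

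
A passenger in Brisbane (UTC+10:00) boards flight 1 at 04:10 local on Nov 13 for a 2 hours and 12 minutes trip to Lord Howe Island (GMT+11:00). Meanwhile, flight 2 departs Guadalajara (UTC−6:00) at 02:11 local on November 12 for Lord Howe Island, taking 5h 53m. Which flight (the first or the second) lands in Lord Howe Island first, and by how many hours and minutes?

the second, by 6 hours 18 minutes

Flight 1 in UTC: 04:10 − 10:00 = 18:10 on Nov 12.
+2 hours and 12 minutes → arrive 20:22 UTC on Nov 12.
Flight 2 in UTC: 02:11 + 6:00 = 08:11 on Nov 12.
+5 hours 53 minutes → arrive 14:04 UTC on Nov 12.
Flight 2 lands earlier by 6 hours 18 minutes.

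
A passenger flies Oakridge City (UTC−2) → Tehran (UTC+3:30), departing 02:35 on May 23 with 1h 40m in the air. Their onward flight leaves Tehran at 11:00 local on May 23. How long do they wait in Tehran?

Convert departure to UTC: 02:35 + 2:00 = 04:35 UTC on May 23.
Add 1 hour 40 minutes flight time → 06:15 UTC.
Tehran is UTC+3:30, so local arrival = 06:15 + 3:30 = 09:45 on May 23.
Layover = 11:00 − 09:45 = 1 hour 15 minutes.

1 hour 15 minutes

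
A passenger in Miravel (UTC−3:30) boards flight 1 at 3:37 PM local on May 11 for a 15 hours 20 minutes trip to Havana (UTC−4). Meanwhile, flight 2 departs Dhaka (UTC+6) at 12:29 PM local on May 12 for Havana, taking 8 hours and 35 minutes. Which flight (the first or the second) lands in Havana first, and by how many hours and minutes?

the first, by 4 hours 37 minutes

Flight 1 in UTC: 3:37 PM + 3:30 = 7:07 PM on May 11.
+15 hours and 20 minutes → arrive 10:27 AM UTC on May 12.
Flight 2 in UTC: 12:29 PM − 6:00 = 6:29 AM on May 12.
+8 hours 35 minutes → arrive 3:04 PM UTC on May 12.
Flight 1 lands earlier by 4 hours 37 minutes.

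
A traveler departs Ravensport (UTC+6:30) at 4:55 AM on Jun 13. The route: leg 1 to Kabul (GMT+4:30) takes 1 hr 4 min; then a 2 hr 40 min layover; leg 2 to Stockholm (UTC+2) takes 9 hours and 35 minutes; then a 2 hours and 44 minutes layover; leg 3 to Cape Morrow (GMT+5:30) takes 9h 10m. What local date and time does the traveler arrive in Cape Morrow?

Convert departure to UTC: 4:55 AM − 6:30 = 10:25 PM UTC on Jun 12.
Add 1 hour 4 minutes leg 1 → 11:29 PM UTC.
Add 2 hours 40 minutes layover in Kabul → 2:09 AM UTC (Jun 13).
Add 9 hours 35 minutes leg 2 → 11:44 AM UTC.
Add 2 hours 44 minutes layover in Stockholm → 2:28 PM UTC.
Add 9 hours and 10 minutes leg 3 → 11:38 PM UTC.
Cape Morrow is UTC+5:30, so local arrival = 11:38 PM + 5:30 = 5:08 AM on Jun 14.

5:08 AM on June 14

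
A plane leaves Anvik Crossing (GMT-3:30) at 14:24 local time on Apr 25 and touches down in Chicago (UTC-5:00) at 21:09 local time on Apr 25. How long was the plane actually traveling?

8 hours 15 minutes

Departure in UTC: 14:24 + 3:30 = 17:54 on Apr 25.
Arrival in UTC: 21:09 + 5:00 = 02:09 on Apr 26.
Elapsed = 02:09 − 17:54 (+1 day) = 8 hours 15 minutes.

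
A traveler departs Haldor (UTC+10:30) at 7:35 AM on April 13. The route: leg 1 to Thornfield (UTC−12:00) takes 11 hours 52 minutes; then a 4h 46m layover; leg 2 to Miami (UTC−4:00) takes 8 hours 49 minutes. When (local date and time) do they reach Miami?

Convert departure to UTC: 7:35 AM − 10:30 = 9:05 PM UTC on Apr 12.
Add 11 hours and 52 minutes leg 1 → 8:57 AM UTC (Apr 13).
Add 4 hours and 46 minutes layover in Thornfield → 1:43 PM UTC.
Add 8 hours 49 minutes leg 2 → 10:32 PM UTC.
Miami is UTC−4:00, so local arrival = 10:32 PM − 4:00 = 6:32 PM on Apr 13.

6:32 PM on April 13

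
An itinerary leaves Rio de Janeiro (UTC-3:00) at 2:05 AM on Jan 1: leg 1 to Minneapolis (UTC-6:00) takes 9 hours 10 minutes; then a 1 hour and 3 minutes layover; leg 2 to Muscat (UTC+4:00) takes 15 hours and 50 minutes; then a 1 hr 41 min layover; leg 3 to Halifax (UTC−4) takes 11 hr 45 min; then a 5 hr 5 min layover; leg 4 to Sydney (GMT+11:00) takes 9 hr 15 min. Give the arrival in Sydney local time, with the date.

9:54 PM on January 3

Convert departure to UTC: 2:05 AM + 3:00 = 5:05 AM UTC on Jan 1.
Add 9 hours 10 minutes leg 1 → 2:15 PM UTC.
Add 1 hour 3 minutes layover in Minneapolis → 3:18 PM UTC.
Add 15 hours and 50 minutes leg 2 → 7:08 AM UTC (Jan 2).
Add 1 hour and 41 minutes layover in Muscat → 8:49 AM UTC.
Add 11 hours 45 minutes leg 3 → 8:34 PM UTC.
Add 5 hours and 5 minutes layover in Halifax → 1:39 AM UTC (Jan 3).
Add 9 hours 15 minutes leg 4 → 10:54 AM UTC.
Sydney is UTC+11:00, so local arrival = 10:54 AM + 11:00 = 9:54 PM on Jan 3.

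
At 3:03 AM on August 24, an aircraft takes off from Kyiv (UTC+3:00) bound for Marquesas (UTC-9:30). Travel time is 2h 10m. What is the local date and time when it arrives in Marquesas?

4:43 PM on Aug 23

Convert departure to UTC: 3:03 AM − 3:00 = 12:03 AM UTC on Aug 24.
Add 2 hours 10 minutes travel time → 2:13 AM UTC.
Marquesas is UTC−9:30, so local arrival = 2:13 AM − 9:30 = 4:43 PM on Aug 23.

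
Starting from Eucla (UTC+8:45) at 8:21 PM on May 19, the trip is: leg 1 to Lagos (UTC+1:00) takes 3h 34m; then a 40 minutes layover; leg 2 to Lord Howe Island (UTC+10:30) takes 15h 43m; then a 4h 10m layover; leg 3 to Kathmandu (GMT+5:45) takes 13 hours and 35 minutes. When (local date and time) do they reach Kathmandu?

7:03 AM on May 21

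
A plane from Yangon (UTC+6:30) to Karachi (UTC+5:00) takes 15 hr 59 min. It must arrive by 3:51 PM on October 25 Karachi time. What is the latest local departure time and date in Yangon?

1:22 AM on October 25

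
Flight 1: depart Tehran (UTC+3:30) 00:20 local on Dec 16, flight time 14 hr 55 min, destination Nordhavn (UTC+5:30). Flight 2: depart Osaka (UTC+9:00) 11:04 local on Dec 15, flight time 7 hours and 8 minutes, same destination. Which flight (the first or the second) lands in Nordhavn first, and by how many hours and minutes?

the second, by 26 hours 33 minutes

Flight 1 in UTC: 00:20 − 3:30 = 20:50 on Dec 15.
+14 hours 55 minutes → arrive 11:45 UTC on Dec 16.
Flight 2 in UTC: 11:04 − 9:00 = 02:04 on Dec 15.
+7 hours and 8 minutes → arrive 09:12 UTC on Dec 15.
Flight 2 lands earlier by 26 hours 33 minutes.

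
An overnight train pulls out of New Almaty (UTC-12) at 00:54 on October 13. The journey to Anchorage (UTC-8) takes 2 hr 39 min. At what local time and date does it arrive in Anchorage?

Convert departure to UTC: 00:54 + 12:00 = 12:54 UTC on Oct 13.
Add 2 hours 39 minutes travel time → 15:33 UTC.
Anchorage is UTC−8:00, so local arrival = 15:33 − 8:00 = 07:33 on Oct 13.

07:33 on Oct 13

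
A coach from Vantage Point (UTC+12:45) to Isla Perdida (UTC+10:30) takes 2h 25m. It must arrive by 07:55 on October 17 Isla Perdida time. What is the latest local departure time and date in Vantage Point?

07:45 on October 17

Target arrival in UTC: 07:55 − 10:30 = 21:25 on Oct 16.
Subtract 2 hours 25 minutes → departure 19:00 UTC on Oct 16.
Vantage Point is UTC+12:45: 19:00 + 12:45 = 07:45 on Oct 17.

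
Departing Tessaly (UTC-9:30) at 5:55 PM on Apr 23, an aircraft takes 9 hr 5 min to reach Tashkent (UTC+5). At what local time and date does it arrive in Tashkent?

5:30 PM on Apr 24

Convert departure to UTC: 5:55 PM + 9:30 = 3:25 AM UTC on Apr 24.
Add 9 hours and 5 minutes travel time → 12:30 PM UTC.
Tashkent is UTC+5:00, so local arrival = 12:30 PM + 5:00 = 5:30 PM on Apr 24.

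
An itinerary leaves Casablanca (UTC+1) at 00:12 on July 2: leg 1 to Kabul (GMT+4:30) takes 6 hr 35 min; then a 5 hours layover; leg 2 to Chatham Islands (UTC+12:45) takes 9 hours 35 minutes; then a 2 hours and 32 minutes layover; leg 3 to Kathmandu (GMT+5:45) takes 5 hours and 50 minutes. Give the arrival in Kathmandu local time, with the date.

10:29 on July 3

Convert departure to UTC: 00:12 − 1:00 = 23:12 UTC on Jul 1.
Add 6 hours 35 minutes leg 1 → 05:47 UTC (Jul 2).
Add 5 hours layover in Kabul → 10:47 UTC.
Add 9 hours 35 minutes leg 2 → 20:22 UTC.
Add 2 hours and 32 minutes layover in Chatham Islands → 22:54 UTC.
Add 5 hours 50 minutes leg 3 → 04:44 UTC (Jul 3).
Kathmandu is UTC+5:45, so local arrival = 04:44 + 5:45 = 10:29 on Jul 3.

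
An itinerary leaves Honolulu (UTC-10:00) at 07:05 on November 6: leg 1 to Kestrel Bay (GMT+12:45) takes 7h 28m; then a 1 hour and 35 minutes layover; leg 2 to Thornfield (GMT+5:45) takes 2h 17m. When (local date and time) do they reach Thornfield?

10:10 on November 7

Convert departure to UTC: 07:05 + 10:00 = 17:05 UTC on Nov 6.
Add 7 hours 28 minutes leg 1 → 00:33 UTC (Nov 7).
Add 1 hour 35 minutes layover in Kestrel Bay → 02:08 UTC.
Add 2 hours and 17 minutes leg 2 → 04:25 UTC.
Thornfield is UTC+5:45, so local arrival = 04:25 + 5:45 = 10:10 on Nov 7.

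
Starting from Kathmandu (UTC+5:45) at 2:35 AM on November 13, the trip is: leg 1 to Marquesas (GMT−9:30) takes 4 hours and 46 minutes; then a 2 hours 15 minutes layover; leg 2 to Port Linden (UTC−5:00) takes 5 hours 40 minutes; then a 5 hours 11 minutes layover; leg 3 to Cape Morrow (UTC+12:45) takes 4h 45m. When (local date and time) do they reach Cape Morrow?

8:12 AM on November 14

Convert departure to UTC: 2:35 AM − 5:45 = 8:50 PM UTC on Nov 12.
Add 4 hours 46 minutes leg 1 → 1:36 AM UTC (Nov 13).
Add 2 hours 15 minutes layover in Marquesas → 3:51 AM UTC.
Add 5 hours 40 minutes leg 2 → 9:31 AM UTC.
Add 5 hours and 11 minutes layover in Port Linden → 2:42 PM UTC.
Add 4 hours 45 minutes leg 3 → 7:27 PM UTC.
Cape Morrow is UTC+12:45, so local arrival = 7:27 PM + 12:45 = 8:12 AM on Nov 14.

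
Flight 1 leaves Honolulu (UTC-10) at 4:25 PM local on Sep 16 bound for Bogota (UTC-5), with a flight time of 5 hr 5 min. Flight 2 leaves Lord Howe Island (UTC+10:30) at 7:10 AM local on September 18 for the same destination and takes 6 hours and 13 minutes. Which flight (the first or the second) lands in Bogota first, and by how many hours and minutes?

Flight 1 in UTC: 4:25 PM + 10:00 = 2:25 AM on Sep 17.
+5 hours and 5 minutes → arrive 7:30 AM UTC on Sep 17.
Flight 2 in UTC: 7:10 AM − 10:30 = 8:40 PM on Sep 17.
+6 hours 13 minutes → arrive 2:53 AM UTC on Sep 18.
Flight 1 lands earlier by 19 hours 23 minutes.

the first, by 19 hours 23 minutes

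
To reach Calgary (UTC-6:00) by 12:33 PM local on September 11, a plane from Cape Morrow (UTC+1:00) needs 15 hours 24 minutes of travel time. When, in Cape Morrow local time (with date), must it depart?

4:09 AM on Sep 11

Target arrival in UTC: 12:33 PM + 6:00 = 6:33 PM on Sep 11.
Subtract 15 hours and 24 minutes → departure 3:09 AM UTC on Sep 11.
Cape Morrow is UTC+1:00: 3:09 AM + 1:00 = 4:09 AM on Sep 11.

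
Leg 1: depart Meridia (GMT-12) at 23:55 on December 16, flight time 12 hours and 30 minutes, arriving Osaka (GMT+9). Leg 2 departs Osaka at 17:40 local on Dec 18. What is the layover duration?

Convert departure to UTC: 23:55 + 12:00 = 11:55 UTC on Dec 17.
Add 12 hours 30 minutes flight time → 00:25 UTC (Dec 18).
Osaka is UTC+9:00, so local arrival = 00:25 + 9:00 = 09:25 on Dec 18.
Layover = 17:40 − 09:25 = 8 hours 15 minutes.

8 hours 15 minutes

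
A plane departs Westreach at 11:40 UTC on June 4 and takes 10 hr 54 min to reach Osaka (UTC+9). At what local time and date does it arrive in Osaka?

Departure is given in UTC: 11:40 on Jun 4.
Add 10 hours and 54 minutes → 22:34 UTC.
Osaka is UTC+9:00: 22:34 + 9:00 = 07:34 on Jun 5.

07:34 on Jun 5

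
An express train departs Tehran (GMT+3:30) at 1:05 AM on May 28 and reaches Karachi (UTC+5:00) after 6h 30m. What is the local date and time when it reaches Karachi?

Karachi is 1:30 ahead of Tehran.
After 6 hours 30 minutes it is 7:35 AM in Tehran.
Shift by the zone difference: 7:35 AM + 1:30 = 9:05 AM on May 28 in Karachi.

9:05 AM on May 28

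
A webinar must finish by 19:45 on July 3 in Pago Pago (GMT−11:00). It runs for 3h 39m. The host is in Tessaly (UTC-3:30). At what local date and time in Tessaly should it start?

Target end time in UTC: 19:45 + 11:00 = 06:45 on Jul 4.
Subtract 3 hours and 39 minutes → start 03:06 UTC on Jul 4.
Tessaly is UTC−3:30: 03:06 − 3:30 = 23:36 on Jul 3.

23:36 on Jul 3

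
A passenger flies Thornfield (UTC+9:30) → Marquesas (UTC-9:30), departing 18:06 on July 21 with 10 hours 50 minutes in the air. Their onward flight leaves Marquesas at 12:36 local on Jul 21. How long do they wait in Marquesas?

2 hours 40 minutes

Convert departure to UTC: 18:06 − 9:30 = 08:36 UTC on Jul 21.
Add 10 hours 50 minutes flight time → 19:26 UTC.
Marquesas is UTC−9:30, so local arrival = 19:26 − 9:30 = 09:56 on Jul 21.
Layover = 12:36 − 09:56 = 2 hours 40 minutes.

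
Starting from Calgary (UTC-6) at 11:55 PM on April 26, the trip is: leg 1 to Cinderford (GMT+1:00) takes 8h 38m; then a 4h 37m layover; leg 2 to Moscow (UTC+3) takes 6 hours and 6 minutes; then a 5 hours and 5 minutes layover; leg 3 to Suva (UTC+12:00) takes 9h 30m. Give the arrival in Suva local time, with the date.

Convert departure to UTC: 11:55 PM + 6:00 = 5:55 AM UTC on Apr 27.
Add 8 hours 38 minutes leg 1 → 2:33 PM UTC.
Add 4 hours 37 minutes layover in Cinderford → 7:10 PM UTC.
Add 6 hours 6 minutes leg 2 → 1:16 AM UTC (Apr 28).
Add 5 hours 5 minutes layover in Moscow → 6:21 AM UTC.
Add 9 hours and 30 minutes leg 3 → 3:51 PM UTC.
Suva is UTC+12:00, so local arrival = 3:51 PM + 12:00 = 3:51 AM on Apr 29.

3:51 AM on Apr 29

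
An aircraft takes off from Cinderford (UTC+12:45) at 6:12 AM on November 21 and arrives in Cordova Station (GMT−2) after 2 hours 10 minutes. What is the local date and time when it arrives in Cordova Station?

Convert departure to UTC: 6:12 AM − 12:45 = 5:27 PM UTC on Nov 20.
Add 2 hours 10 minutes travel time → 7:37 PM UTC.
Cordova Station is UTC−2:00, so local arrival = 7:37 PM − 2:00 = 5:37 PM on Nov 20.

5:37 PM on November 20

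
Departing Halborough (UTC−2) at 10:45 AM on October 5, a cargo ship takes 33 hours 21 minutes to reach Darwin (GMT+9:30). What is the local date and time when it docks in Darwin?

7:36 AM on October 7

Convert departure to UTC: 10:45 AM + 2:00 = 12:45 PM UTC on Oct 5.
Add 33 hours 21 minutes travel time → 10:06 PM UTC (Oct 6).
Darwin is UTC+9:30, so local arrival = 10:06 PM + 9:30 = 7:36 AM on Oct 7.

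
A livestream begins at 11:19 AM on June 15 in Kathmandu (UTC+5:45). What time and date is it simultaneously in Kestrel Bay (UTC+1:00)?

6:34 AM on Jun 15

In UTC: 11:19 AM − 5:45 = 5:34 AM on Jun 15.
Kestrel Bay is UTC+1:00: 5:34 AM + 1:00 = 6:34 AM on Jun 15.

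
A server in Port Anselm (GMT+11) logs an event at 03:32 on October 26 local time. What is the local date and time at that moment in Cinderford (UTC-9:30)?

In UTC: 03:32 − 11:00 = 16:32 on Oct 25.
Cinderford is UTC−9:30: 16:32 − 9:30 = 07:02 on Oct 25.

07:02 on Oct 25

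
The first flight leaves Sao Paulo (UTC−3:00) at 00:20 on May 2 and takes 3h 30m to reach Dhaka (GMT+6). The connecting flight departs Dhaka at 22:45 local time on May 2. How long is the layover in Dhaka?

9 hours 55 minutes

Convert departure to UTC: 00:20 + 3:00 = 03:20 UTC on May 2.
Add 3 hours and 30 minutes flight time → 06:50 UTC.
Dhaka is UTC+6:00, so local arrival = 06:50 + 6:00 = 12:50 on May 2.
Layover = 22:45 − 12:50 = 9 hours 55 minutes.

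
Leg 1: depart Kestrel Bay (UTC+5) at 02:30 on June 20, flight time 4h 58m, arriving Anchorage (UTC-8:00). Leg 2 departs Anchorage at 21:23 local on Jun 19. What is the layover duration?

2 hours 55 minutes

Convert departure to UTC: 02:30 − 5:00 = 21:30 UTC on Jun 19.
Add 4 hours and 58 minutes flight time → 02:28 UTC (Jun 20).
Anchorage is UTC−8:00, so local arrival = 02:28 − 8:00 = 18:28 on Jun 19.
Layover = 21:23 − 18:28 = 2 hours 55 minutes.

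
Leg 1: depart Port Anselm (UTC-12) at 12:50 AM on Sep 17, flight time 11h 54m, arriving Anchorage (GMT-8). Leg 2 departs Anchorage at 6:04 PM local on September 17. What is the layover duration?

1 hour 20 minutes

Convert departure to UTC: 12:50 AM + 12:00 = 12:50 PM UTC on Sep 17.
Add 11 hours and 54 minutes flight time → 12:44 AM UTC (Sep 18).
Anchorage is UTC−8:00, so local arrival = 12:44 AM − 8:00 = 4:44 PM on Sep 17.
Layover = 6:04 PM − 4:44 PM = 1 hour 20 minutes.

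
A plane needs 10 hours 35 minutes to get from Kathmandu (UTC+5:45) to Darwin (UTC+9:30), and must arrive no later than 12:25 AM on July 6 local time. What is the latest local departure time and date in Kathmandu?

10:05 AM on July 5

Target arrival in UTC: 12:25 AM − 9:30 = 2:55 PM on Jul 5.
Subtract 10 hours and 35 minutes → departure 4:20 AM UTC on Jul 5.
Kathmandu is UTC+5:45: 4:20 AM + 5:45 = 10:05 AM on Jul 5.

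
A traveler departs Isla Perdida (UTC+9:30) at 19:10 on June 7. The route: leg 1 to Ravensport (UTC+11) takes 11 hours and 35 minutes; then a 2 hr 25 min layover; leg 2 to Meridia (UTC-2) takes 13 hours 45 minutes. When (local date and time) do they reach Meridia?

Convert departure to UTC: 19:10 − 9:30 = 09:40 UTC on Jun 7.
Add 11 hours and 35 minutes leg 1 → 21:15 UTC.
Add 2 hours and 25 minutes layover in Ravensport → 23:40 UTC.
Add 13 hours 45 minutes leg 2 → 13:25 UTC (Jun 8).
Meridia is UTC−2:00, so local arrival = 13:25 − 2:00 = 11:25 on Jun 8.

11:25 on June 8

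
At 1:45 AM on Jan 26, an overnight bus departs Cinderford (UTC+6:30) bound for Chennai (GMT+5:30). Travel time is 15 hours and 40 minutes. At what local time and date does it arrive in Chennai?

4:25 PM on Jan 26

Convert departure to UTC: 1:45 AM − 6:30 = 7:15 PM UTC on Jan 25.
Add 15 hours 40 minutes travel time → 10:55 AM UTC (Jan 26).
Chennai is UTC+5:30, so local arrival = 10:55 AM + 5:30 = 4:25 PM on Jan 26.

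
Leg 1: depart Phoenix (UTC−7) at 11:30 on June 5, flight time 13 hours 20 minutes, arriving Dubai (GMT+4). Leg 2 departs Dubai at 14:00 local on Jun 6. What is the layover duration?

Convert departure to UTC: 11:30 + 7:00 = 18:30 UTC on Jun 5.
Add 13 hours 20 minutes flight time → 07:50 UTC (Jun 6).
Dubai is UTC+4:00, so local arrival = 07:50 + 4:00 = 11:50 on Jun 6.
Layover = 14:00 − 11:50 = 2 hours 10 minutes.

2 hours 10 minutes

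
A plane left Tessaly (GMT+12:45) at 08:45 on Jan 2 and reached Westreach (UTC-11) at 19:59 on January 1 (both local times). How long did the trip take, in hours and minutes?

10 hours 59 minutes

Departure in UTC: 08:45 − 12:45 = 20:00 on Jan 1.
Arrival in UTC: 19:59 + 11:00 = 06:59 on Jan 2.
Elapsed = 06:59 − 20:00 (+1 day) = 10 hours 59 minutes.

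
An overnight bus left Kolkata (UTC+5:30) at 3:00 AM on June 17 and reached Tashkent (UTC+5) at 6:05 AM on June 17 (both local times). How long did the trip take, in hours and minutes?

3 hours 35 minutes

Departure in UTC: 3:00 AM − 5:30 = 9:30 PM on Jun 16.
Arrival in UTC: 6:05 AM − 5:00 = 1:05 AM on Jun 17.
Elapsed = 1:05 AM − 9:30 PM (+1 day) = 3 hours 35 minutes.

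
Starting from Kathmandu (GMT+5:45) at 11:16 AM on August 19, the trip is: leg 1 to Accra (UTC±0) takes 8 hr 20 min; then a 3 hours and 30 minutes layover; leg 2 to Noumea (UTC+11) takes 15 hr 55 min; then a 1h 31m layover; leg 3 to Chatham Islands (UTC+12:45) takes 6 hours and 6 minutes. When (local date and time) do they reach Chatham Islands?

5:38 AM on Aug 21

Convert departure to UTC: 11:16 AM − 5:45 = 5:31 AM UTC on Aug 19.
Add 8 hours and 20 minutes leg 1 → 1:51 PM UTC.
Add 3 hours and 30 minutes layover in Accra → 5:21 PM UTC.
Add 15 hours and 55 minutes leg 2 → 9:16 AM UTC (Aug 20).
Add 1 hour 31 minutes layover in Noumea → 10:47 AM UTC.
Add 6 hours and 6 minutes leg 3 → 4:53 PM UTC.
Chatham Islands is UTC+12:45, so local arrival = 4:53 PM + 12:45 = 5:38 AM on Aug 21.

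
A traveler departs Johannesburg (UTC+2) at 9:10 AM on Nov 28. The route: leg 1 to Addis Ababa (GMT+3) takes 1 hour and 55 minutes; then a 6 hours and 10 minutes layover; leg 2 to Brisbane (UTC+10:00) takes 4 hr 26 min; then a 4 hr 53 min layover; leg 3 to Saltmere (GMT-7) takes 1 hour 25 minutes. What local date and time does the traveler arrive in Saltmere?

Convert departure to UTC: 9:10 AM − 2:00 = 7:10 AM UTC on Nov 28.
Add 1 hour and 55 minutes leg 1 → 9:05 AM UTC.
Add 6 hours and 10 minutes layover in Addis Ababa → 3:15 PM UTC.
Add 4 hours 26 minutes leg 2 → 7:41 PM UTC.
Add 4 hours 53 minutes layover in Brisbane → 12:34 AM UTC (Nov 29).
Add 1 hour and 25 minutes leg 3 → 1:59 AM UTC.
Saltmere is UTC−7:00, so local arrival = 1:59 AM − 7:00 = 6:59 PM on Nov 28.

6:59 PM on November 28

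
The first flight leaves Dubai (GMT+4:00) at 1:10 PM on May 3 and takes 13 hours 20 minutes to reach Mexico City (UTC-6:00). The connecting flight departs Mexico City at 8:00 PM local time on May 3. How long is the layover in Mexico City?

3 hours 30 minutes

Convert departure to UTC: 1:10 PM − 4:00 = 9:10 AM UTC on May 3.
Add 13 hours and 20 minutes flight time → 10:30 PM UTC.
Mexico City is UTC−6:00, so local arrival = 10:30 PM − 6:00 = 4:30 PM on May 3.
Layover = 8:00 PM − 4:30 PM = 3 hours 30 minutes.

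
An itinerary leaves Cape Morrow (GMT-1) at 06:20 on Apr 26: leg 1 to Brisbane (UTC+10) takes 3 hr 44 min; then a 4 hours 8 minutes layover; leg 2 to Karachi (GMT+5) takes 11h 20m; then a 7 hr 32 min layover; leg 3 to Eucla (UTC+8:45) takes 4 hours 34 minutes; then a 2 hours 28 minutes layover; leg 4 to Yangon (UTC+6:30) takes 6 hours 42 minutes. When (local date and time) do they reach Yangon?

Convert departure to UTC: 06:20 + 1:00 = 07:20 UTC on Apr 26.
Add 3 hours and 44 minutes leg 1 → 11:04 UTC.
Add 4 hours and 8 minutes layover in Brisbane → 15:12 UTC.
Add 11 hours and 20 minutes leg 2 → 02:32 UTC (Apr 27).
Add 7 hours 32 minutes layover in Karachi → 10:04 UTC.
Add 4 hours and 34 minutes leg 3 → 14:38 UTC.
Add 2 hours and 28 minutes layover in Eucla → 17:06 UTC.
Add 6 hours and 42 minutes leg 4 → 23:48 UTC.
Yangon is UTC+6:30, so local arrival = 23:48 + 6:30 = 06:18 on Apr 28.

06:18 on April 28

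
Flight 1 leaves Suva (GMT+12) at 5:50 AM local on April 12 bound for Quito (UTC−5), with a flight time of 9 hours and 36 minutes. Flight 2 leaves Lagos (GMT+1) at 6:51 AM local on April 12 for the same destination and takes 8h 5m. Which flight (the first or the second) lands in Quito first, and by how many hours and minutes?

the first, by 10 hours 30 minutes

Flight 1 in UTC: 5:50 AM − 12:00 = 5:50 PM on Apr 11.
+9 hours and 36 minutes → arrive 3:26 AM UTC on Apr 12.
Flight 2 in UTC: 6:51 AM − 1:00 = 5:51 AM on Apr 12.
+8 hours 5 minutes → arrive 1:56 PM UTC on Apr 12.
Flight 1 lands earlier by 10 hours 30 minutes.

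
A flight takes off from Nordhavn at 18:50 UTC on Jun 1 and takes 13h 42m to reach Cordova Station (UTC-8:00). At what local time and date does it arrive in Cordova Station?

00:32 on June 2

Departure is given in UTC: 18:50 on Jun 1.
Add 13 hours and 42 minutes → 08:32 UTC (Jun 2).
Cordova Station is UTC−8:00: 08:32 − 8:00 = 00:32 on Jun 2.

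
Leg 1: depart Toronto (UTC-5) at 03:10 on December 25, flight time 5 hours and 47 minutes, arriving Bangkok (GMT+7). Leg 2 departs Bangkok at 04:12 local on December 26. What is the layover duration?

Convert departure to UTC: 03:10 + 5:00 = 08:10 UTC on Dec 25.
Add 5 hours and 47 minutes flight time → 13:57 UTC.
Bangkok is UTC+7:00, so local arrival = 13:57 + 7:00 = 20:57 on Dec 25.
Layover = 04:12 − 20:57 (+1 day) = 7 hours 15 minutes.

7 hours 15 minutes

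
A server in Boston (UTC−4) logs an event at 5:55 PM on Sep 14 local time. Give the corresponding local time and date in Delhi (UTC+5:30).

Delhi is 9:30 ahead of Boston.
Shift by the zone difference: 5:55 PM + 9:30 = 3:25 AM on Sep 15 in Delhi.

3:25 AM on Sep 15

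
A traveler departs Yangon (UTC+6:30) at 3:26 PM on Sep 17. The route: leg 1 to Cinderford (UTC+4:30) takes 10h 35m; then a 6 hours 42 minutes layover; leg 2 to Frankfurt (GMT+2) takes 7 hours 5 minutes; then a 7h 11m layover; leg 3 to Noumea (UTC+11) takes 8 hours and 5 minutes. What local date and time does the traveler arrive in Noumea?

Convert departure to UTC: 3:26 PM − 6:30 = 8:56 AM UTC on Sep 17.
Add 10 hours 35 minutes leg 1 → 7:31 PM UTC.
Add 6 hours 42 minutes layover in Cinderford → 2:13 AM UTC (Sep 18).
Add 7 hours 5 minutes leg 2 → 9:18 AM UTC.
Add 7 hours 11 minutes layover in Frankfurt → 4:29 PM UTC.
Add 8 hours and 5 minutes leg 3 → 12:34 AM UTC (Sep 19).
Noumea is UTC+11:00, so local arrival = 12:34 AM + 11:00 = 11:34 AM on Sep 19.

11:34 AM on September 19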